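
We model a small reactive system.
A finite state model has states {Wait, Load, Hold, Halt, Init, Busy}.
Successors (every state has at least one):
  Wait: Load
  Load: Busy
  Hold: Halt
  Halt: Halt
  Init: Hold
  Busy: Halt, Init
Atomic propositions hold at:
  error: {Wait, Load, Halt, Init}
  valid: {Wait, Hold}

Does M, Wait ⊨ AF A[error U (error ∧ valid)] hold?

Yes

Sat(error ∧ valid) = {Wait}
A[error U (error ∧ valid)]: least fixpoint, start Z0 = Sat((error ∧ valid)) = {Wait}, add states in Sat(error) with every successor in Z. Already a fixed point.
Sat(A[error U (error ∧ valid)]) = {Wait}
AF A[error U (error ∧ valid)]: least fixpoint, start Z0 = {Wait}, add states with every successor in Z. Already a fixed point.
Sat(AF A[error U (error ∧ valid)]) = {Wait}
Wait ∈ Sat(AF A[error U (error ∧ valid)]) = {Wait}, so the formula holds at Wait.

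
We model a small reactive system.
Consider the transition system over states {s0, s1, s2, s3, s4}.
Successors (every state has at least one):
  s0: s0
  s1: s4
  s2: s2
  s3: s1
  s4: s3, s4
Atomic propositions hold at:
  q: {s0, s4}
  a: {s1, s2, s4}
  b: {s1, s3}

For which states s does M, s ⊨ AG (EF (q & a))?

Sat(q & a) = {s4}
EF (q & a): least fixpoint, start Z0 = {s4}, add states with some successor in Z. Z1 = {s1, s4}; Z2 = {s1, s3, s4}; fixed.
Sat(EF (q & a)) = {s1, s3, s4}
AG (EF (q & a)): greatest fixpoint, start Z0 = {s1, s3, s4}, keep only states in Sat with every successor in Z. Already a fixed point.
Sat(AG (EF (q & a))) = {s1, s3, s4}

{s1, s3, s4}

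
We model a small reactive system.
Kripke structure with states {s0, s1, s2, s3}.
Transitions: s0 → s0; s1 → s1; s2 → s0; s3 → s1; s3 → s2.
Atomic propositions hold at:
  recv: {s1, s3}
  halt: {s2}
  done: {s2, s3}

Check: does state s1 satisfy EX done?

Sat(EX done) = {s : some successor in {s2, s3}} = {s3}
s1 ∉ Sat(EX done) = {s3}, so the formula does not hold at s1.

No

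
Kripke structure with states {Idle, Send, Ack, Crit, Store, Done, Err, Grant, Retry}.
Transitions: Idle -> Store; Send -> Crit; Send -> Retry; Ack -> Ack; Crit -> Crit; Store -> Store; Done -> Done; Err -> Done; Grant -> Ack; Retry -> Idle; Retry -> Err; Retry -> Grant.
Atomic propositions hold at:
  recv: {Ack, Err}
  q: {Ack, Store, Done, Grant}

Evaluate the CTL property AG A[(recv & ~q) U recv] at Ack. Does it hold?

Sat(~q) = {Idle, Send, Crit, Err, Retry}
Sat(recv & ~q) = {Err}
A[(recv & ~q) U recv]: least fixpoint, start Z0 = Sat(recv) = {Ack, Err}, add states in Sat(recv & ~q) with every successor in Z. Already a fixed point.
Sat(A[(recv & ~q) U recv]) = {Ack, Err}
AG A[(recv & ~q) U recv]: greatest fixpoint, start Z0 = {Ack, Err}, keep only states in Sat with every successor in Z. Z1 = {Ack}; fixed.
Sat(AG A[(recv & ~q) U recv]) = {Ack}
Ack ∈ Sat(AG A[(recv & ~q) U recv]) = {Ack}, so the formula holds at Ack.

Yes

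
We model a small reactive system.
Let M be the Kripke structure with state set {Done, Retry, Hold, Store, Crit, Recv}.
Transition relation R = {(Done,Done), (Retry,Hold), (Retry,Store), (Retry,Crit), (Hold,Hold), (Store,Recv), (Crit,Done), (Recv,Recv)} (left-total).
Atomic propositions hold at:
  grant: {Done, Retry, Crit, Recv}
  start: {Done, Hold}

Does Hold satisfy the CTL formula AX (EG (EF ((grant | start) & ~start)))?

Sat(grant | start) = {Done, Retry, Hold, Crit, Recv}
Sat(~start) = {Retry, Store, Crit, Recv}
Sat((grant | start) & ~start) = {Retry, Crit, Recv}
EF ((grant | start) & ~start): least fixpoint, start Z0 = {Retry, Crit, Recv}, add states with some successor in Z. Z1 = {Retry, Store, Crit, Recv}; fixed.
Sat(EF ((grant | start) & ~start)) = {Retry, Store, Crit, Recv}
EG (EF ((grant | start) & ~start)): greatest fixpoint, start Z0 = {Retry, Store, Crit, Recv}, keep only states in Sat with some successor in Z. Z1 = {Retry, Store, Recv}; fixed.
Sat(EG (EF ((grant | start) & ~start))) = {Retry, Store, Recv}
Sat(AX (EG (EF ((grant | start) & ~start)))) = {s : every successor in {Retry, Store, Recv}} = {Store, Recv}
Hold ∉ Sat(AX (EG (EF ((grant | start) & ~start)))) = {Store, Recv}, so the formula does not hold at Hold.

No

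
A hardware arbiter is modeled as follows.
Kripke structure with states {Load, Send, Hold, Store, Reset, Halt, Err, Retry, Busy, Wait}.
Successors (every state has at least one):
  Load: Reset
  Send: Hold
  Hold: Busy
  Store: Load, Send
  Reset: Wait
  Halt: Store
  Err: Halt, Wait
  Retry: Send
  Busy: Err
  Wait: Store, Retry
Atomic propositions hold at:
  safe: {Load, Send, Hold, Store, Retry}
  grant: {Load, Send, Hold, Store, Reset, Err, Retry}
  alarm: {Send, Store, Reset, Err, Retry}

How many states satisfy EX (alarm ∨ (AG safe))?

6

AG safe: greatest fixpoint, start Z0 = {Load, Send, Hold, Store, Retry}, keep only states in Sat with every successor in Z. Z1 = {Send, Store, Retry}; Z2 = {Retry}; Z3 = ∅; fixed.
Sat(AG safe) = ∅
Sat(alarm ∨ (AG safe)) = {Send, Store, Reset, Err, Retry}
Sat(EX (alarm ∨ (AG safe))) = {s : some successor in {Send, Store, Reset, Err, Retry}} = {Load, Store, Halt, Retry, Busy, Wait}
|Sat(EX (alarm ∨ (AG safe)))| = |{Load, Store, Halt, Retry, Busy, Wait}| = 6.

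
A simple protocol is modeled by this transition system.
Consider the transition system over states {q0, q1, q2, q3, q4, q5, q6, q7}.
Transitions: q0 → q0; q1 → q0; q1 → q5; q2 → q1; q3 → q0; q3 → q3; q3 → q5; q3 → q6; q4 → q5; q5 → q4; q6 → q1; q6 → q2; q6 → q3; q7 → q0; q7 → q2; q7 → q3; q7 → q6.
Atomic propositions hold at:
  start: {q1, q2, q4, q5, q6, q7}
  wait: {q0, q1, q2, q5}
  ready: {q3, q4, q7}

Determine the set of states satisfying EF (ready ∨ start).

{q1, q2, q3, q4, q5, q6, q7}

Sat(ready ∨ start) = {q1, q2, q3, q4, q5, q6, q7}
EF (ready ∨ start): least fixpoint, start Z0 = {q1, q2, q3, q4, q5, q6, q7}, add states with some successor in Z. Already a fixed point.
Sat(EF (ready ∨ start)) = {q1, q2, q3, q4, q5, q6, q7}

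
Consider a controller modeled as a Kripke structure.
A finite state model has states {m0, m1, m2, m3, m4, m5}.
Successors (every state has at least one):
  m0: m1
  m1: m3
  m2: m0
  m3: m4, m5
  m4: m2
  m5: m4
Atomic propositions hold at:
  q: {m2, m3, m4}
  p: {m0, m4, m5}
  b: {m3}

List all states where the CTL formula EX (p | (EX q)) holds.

Sat(EX q) = {s : some successor in {m2, m3, m4}} = {m1, m3, m4, m5}
Sat(p | (EX q)) = {m0, m1, m3, m4, m5}
Sat(EX (p | (EX q))) = {s : some successor in {m0, m1, m3, m4, m5}} = {m0, m1, m2, m3, m5}

{m0, m1, m2, m3, m5}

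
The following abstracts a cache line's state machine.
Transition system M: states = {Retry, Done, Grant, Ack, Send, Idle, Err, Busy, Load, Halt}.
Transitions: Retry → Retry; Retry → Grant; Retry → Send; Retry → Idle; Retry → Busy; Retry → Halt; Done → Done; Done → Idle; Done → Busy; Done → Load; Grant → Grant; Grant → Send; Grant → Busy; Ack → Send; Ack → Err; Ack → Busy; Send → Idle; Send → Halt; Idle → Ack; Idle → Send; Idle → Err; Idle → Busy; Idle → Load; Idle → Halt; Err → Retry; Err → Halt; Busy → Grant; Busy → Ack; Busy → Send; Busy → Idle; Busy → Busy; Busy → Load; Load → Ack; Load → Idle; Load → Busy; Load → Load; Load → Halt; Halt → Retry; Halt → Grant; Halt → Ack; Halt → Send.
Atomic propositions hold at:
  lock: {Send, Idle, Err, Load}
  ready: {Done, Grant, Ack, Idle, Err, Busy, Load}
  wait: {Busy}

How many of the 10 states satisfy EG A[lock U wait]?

A[lock U wait]: least fixpoint, start Z0 = Sat(wait) = {Busy}, add states in Sat(lock) with every successor in Z. Already a fixed point.
Sat(A[lock U wait]) = {Busy}
EG A[lock U wait]: greatest fixpoint, start Z0 = {Busy}, keep only states in Sat with some successor in Z. Already a fixed point.
Sat(EG A[lock U wait]) = {Busy}
|Sat(EG A[lock U wait])| = |{Busy}| = 1.

1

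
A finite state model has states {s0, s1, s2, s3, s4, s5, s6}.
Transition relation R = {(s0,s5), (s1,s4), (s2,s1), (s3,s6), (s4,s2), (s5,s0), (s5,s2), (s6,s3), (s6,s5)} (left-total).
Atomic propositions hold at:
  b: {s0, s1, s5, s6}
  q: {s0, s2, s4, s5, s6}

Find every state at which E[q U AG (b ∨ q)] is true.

Sat(b ∨ q) = {s0, s1, s2, s4, s5, s6}
AG (b ∨ q): greatest fixpoint, start Z0 = {s0, s1, s2, s4, s5, s6}, keep only states in Sat with every successor in Z. Z1 = {s0, s1, s2, s4, s5}; fixed.
Sat(AG (b ∨ q)) = {s0, s1, s2, s4, s5}
E[q U AG (b ∨ q)]: least fixpoint, start Z0 = Sat(AG (b ∨ q)) = {s0, s1, s2, s4, s5}, add states in Sat(q) with some successor in Z. Z1 = {s0, s1, s2, s4, s5, s6}; fixed.
Sat(E[q U AG (b ∨ q)]) = {s0, s1, s2, s4, s5, s6}

{s0, s1, s2, s4, s5, s6}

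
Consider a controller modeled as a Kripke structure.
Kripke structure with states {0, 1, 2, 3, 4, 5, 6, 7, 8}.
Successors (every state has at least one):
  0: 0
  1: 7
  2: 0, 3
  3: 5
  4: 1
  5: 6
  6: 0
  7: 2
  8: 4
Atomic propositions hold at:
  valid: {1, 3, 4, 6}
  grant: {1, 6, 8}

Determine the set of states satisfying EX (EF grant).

{1, 2, 3, 4, 5, 7, 8}

EF grant: least fixpoint, start Z0 = {1, 6, 8}, add states with some successor in Z. Z1 = {1, 4, 5, 6, 8}; Z2 = {1, 3, 4, 5, 6, 8}; Z3 = {1, 2, 3, 4, 5, 6, 8}; Z4 = {1, 2, 3, 4, 5, 6, 7, 8}; fixed.
Sat(EF grant) = {1, 2, 3, 4, 5, 6, 7, 8}
Sat(EX (EF grant)) = {s : some successor in {1, 2, 3, 4, 5, 6, 7, 8}} = {1, 2, 3, 4, 5, 7, 8}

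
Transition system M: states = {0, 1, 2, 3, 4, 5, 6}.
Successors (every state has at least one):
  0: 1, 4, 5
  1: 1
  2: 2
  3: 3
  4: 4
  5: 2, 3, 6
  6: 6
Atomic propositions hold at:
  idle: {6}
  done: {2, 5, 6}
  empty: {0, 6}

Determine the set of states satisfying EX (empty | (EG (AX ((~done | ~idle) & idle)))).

Sat(~done) = {0, 1, 3, 4}
Sat(~idle) = {0, 1, 2, 3, 4, 5}
Sat(~done | ~idle) = {0, 1, 2, 3, 4, 5}
Sat((~done | ~idle) & idle) = ∅
Sat(AX ((~done | ~idle) & idle)) = {s : every successor in ∅} = ∅
EG (AX ((~done | ~idle) & idle)): greatest fixpoint, start Z0 = ∅, keep only states in Sat with some successor in Z. Already a fixed point.
Sat(EG (AX ((~done | ~idle) & idle))) = ∅
Sat(empty | (EG (AX ((~done | ~idle) & idle)))) = {0, 6}
Sat(EX (empty | (EG (AX ((~done | ~idle) & idle))))) = {s : some successor in {0, 6}} = {5, 6}

{5, 6}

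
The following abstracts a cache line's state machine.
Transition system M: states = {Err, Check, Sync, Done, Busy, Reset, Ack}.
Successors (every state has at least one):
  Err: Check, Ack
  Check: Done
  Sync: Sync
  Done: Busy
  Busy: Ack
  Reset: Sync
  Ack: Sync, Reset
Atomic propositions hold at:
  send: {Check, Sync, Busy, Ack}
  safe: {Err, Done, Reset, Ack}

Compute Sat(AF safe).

AF safe: least fixpoint, start Z0 = {Err, Done, Reset, Ack}, add states with every successor in Z. Z1 = {Err, Check, Done, Busy, Reset, Ack}; fixed.
Sat(AF safe) = {Err, Check, Done, Busy, Reset, Ack}

{Err, Check, Done, Busy, Reset, Ack}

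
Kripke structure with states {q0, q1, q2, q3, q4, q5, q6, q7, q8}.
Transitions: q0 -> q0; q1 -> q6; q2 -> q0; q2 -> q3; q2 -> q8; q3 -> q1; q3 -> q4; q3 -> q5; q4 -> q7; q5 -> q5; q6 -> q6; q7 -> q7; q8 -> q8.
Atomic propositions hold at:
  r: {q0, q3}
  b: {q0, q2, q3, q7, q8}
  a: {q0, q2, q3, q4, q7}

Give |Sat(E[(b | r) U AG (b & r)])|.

Sat(b | r) = {q0, q2, q3, q7, q8}
Sat(b & r) = {q0, q3}
AG (b & r): greatest fixpoint, start Z0 = {q0, q3}, keep only states in Sat with every successor in Z. Z1 = {q0}; fixed.
Sat(AG (b & r)) = {q0}
E[(b | r) U AG (b & r)]: least fixpoint, start Z0 = Sat(AG (b & r)) = {q0}, add states in Sat(b | r) with some successor in Z. Z1 = {q0, q2}; fixed.
Sat(E[(b | r) U AG (b & r)]) = {q0, q2}
|Sat(E[(b | r) U AG (b & r)])| = |{q0, q2}| = 2.

2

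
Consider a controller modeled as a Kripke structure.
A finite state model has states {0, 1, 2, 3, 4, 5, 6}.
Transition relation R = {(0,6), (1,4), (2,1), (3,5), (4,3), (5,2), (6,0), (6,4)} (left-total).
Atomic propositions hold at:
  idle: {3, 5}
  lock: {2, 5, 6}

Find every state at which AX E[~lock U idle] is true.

Sat(~lock) = {0, 1, 3, 4}
E[~lock U idle]: least fixpoint, start Z0 = Sat(idle) = {3, 5}, add states in Sat(~lock) with some successor in Z. Z1 = {3, 4, 5}; Z2 = {1, 3, 4, 5}; fixed.
Sat(E[~lock U idle]) = {1, 3, 4, 5}
Sat(AX E[~lock U idle]) = {s : every successor in {1, 3, 4, 5}} = {1, 2, 3, 4}

{1, 2, 3, 4}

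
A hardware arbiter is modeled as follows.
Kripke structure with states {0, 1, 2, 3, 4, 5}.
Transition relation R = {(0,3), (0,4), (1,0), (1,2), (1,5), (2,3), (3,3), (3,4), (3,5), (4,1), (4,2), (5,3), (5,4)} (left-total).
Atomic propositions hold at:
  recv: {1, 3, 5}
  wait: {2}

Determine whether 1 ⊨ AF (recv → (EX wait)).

Yes

Sat(EX wait) = {s : some successor in {2}} = {1, 4}
Sat(recv → (EX wait)) = {0, 1, 2, 4}
AF (recv → (EX wait)): least fixpoint, start Z0 = {0, 1, 2, 4}, add states with every successor in Z. Already a fixed point.
Sat(AF (recv → (EX wait))) = {0, 1, 2, 4}
1 ∈ Sat(AF (recv → (EX wait))) = {0, 1, 2, 4}, so the formula holds at 1.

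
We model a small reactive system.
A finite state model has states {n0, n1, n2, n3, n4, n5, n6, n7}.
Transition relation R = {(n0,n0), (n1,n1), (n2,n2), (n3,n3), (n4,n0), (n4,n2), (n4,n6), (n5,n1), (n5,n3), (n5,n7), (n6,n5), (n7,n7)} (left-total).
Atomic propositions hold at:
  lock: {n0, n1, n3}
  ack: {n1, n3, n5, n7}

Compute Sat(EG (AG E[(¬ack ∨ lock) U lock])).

Sat(¬ack) = {n0, n2, n4, n6}
Sat(¬ack ∨ lock) = {n0, n1, n2, n3, n4, n6}
E[(¬ack ∨ lock) U lock]: least fixpoint, start Z0 = Sat(lock) = {n0, n1, n3}, add states in Sat(¬ack ∨ lock) with some successor in Z. Z1 = {n0, n1, n3, n4}; fixed.
Sat(E[(¬ack ∨ lock) U lock]) = {n0, n1, n3, n4}
AG E[(¬ack ∨ lock) U lock]: greatest fixpoint, start Z0 = {n0, n1, n3, n4}, keep only states in Sat with every successor in Z. Z1 = {n0, n1, n3}; fixed.
Sat(AG E[(¬ack ∨ lock) U lock]) = {n0, n1, n3}
EG (AG E[(¬ack ∨ lock) U lock]): greatest fixpoint, start Z0 = {n0, n1, n3}, keep only states in Sat with some successor in Z. Already a fixed point.
Sat(EG (AG E[(¬ack ∨ lock) U lock])) = {n0, n1, n3}

{n0, n1, n3}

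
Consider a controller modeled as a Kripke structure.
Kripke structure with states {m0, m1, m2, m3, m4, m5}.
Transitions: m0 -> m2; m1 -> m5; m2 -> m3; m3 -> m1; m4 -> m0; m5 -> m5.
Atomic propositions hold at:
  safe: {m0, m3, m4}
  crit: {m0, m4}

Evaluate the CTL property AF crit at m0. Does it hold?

Yes

AF crit: least fixpoint, start Z0 = {m0, m4}, add states with every successor in Z. Already a fixed point.
Sat(AF crit) = {m0, m4}
m0 ∈ Sat(AF crit) = {m0, m4}, so the formula holds at m0.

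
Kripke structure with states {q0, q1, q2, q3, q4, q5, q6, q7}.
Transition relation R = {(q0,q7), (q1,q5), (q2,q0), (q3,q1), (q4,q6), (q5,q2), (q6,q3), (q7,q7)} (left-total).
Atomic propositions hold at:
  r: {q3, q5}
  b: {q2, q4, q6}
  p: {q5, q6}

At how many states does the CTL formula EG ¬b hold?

2

Sat(¬b) = {q0, q1, q3, q5, q7}
EG ¬b: greatest fixpoint, start Z0 = {q0, q1, q3, q5, q7}, keep only states in Sat with some successor in Z. Z1 = {q0, q1, q3, q7}; Z2 = {q0, q3, q7}; Z3 = {q0, q7}; fixed.
Sat(EG ¬b) = {q0, q7}
|Sat(EG ¬b)| = |{q0, q7}| = 2.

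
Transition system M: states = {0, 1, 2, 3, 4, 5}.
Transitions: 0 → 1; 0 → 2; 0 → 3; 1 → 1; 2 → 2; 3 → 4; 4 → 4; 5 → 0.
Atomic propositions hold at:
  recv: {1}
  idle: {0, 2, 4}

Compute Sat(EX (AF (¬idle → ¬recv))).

{0, 2, 3, 4, 5}

Sat(¬idle) = {1, 3, 5}
Sat(¬recv) = {0, 2, 3, 4, 5}
Sat(¬idle → ¬recv) = {0, 2, 3, 4, 5}
AF (¬idle → ¬recv): least fixpoint, start Z0 = {0, 2, 3, 4, 5}, add states with every successor in Z. Already a fixed point.
Sat(AF (¬idle → ¬recv)) = {0, 2, 3, 4, 5}
Sat(EX (AF (¬idle → ¬recv))) = {s : some successor in {0, 2, 3, 4, 5}} = {0, 2, 3, 4, 5}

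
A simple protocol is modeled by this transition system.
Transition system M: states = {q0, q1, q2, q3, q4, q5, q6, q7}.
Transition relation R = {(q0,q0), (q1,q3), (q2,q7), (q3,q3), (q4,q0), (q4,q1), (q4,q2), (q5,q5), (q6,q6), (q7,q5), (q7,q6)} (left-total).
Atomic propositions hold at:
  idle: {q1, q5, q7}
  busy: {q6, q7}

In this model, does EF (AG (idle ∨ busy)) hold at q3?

No

Sat(idle ∨ busy) = {q1, q5, q6, q7}
AG (idle ∨ busy): greatest fixpoint, start Z0 = {q1, q5, q6, q7}, keep only states in Sat with every successor in Z. Z1 = {q5, q6, q7}; fixed.
Sat(AG (idle ∨ busy)) = {q5, q6, q7}
EF (AG (idle ∨ busy)): least fixpoint, start Z0 = {q5, q6, q7}, add states with some successor in Z. Z1 = {q2, q5, q6, q7}; Z2 = {q2, q4, q5, q6, q7}; fixed.
Sat(EF (AG (idle ∨ busy))) = {q2, q4, q5, q6, q7}
q3 ∉ Sat(EF (AG (idle ∨ busy))) = {q2, q4, q5, q6, q7}, so the formula does not hold at q3.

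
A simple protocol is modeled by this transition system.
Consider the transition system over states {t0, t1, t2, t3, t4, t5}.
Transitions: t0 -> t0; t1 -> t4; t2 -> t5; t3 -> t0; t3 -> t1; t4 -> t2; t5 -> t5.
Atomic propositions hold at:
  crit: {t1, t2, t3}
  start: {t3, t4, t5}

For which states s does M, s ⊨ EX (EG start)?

{t2, t5}

EG start: greatest fixpoint, start Z0 = {t3, t4, t5}, keep only states in Sat with some successor in Z. Z1 = {t5}; fixed.
Sat(EG start) = {t5}
Sat(EX (EG start)) = {s : some successor in {t5}} = {t2, t5}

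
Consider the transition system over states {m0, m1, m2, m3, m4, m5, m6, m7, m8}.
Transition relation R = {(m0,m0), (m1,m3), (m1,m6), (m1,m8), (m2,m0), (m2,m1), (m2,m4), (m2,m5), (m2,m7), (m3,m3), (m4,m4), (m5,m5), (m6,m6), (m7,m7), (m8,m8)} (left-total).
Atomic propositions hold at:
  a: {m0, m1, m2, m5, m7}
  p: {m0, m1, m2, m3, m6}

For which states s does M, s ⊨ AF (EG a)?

{m0, m2, m5, m7}

EG a: greatest fixpoint, start Z0 = {m0, m1, m2, m5, m7}, keep only states in Sat with some successor in Z. Z1 = {m0, m2, m5, m7}; fixed.
Sat(EG a) = {m0, m2, m5, m7}
AF (EG a): least fixpoint, start Z0 = {m0, m2, m5, m7}, add states with every successor in Z. Already a fixed point.
Sat(AF (EG a)) = {m0, m2, m5, m7}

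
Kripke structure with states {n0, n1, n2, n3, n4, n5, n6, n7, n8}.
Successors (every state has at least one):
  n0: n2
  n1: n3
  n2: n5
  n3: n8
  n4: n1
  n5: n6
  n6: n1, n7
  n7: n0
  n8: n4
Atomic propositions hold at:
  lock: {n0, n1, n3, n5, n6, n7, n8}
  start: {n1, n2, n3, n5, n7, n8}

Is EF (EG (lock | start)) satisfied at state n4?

No

Sat(lock | start) = {n0, n1, n2, n3, n5, n6, n7, n8}
EG (lock | start): greatest fixpoint, start Z0 = {n0, n1, n2, n3, n5, n6, n7, n8}, keep only states in Sat with some successor in Z. Z1 = {n0, n1, n2, n3, n5, n6, n7}; Z2 = {n0, n1, n2, n5, n6, n7}; Z3 = {n0, n2, n5, n6, n7}; fixed.
Sat(EG (lock | start)) = {n0, n2, n5, n6, n7}
EF (EG (lock | start)): least fixpoint, start Z0 = {n0, n2, n5, n6, n7}, add states with some successor in Z. Already a fixed point.
Sat(EF (EG (lock | start))) = {n0, n2, n5, n6, n7}
n4 ∉ Sat(EF (EG (lock | start))) = {n0, n2, n5, n6, n7}, so the formula does not hold at n4.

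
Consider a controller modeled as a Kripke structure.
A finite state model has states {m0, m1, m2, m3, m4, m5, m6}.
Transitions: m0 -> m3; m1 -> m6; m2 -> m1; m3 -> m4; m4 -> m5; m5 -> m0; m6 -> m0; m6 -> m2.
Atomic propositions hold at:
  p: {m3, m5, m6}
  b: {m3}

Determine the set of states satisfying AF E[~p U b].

{m0, m3, m4, m5}

Sat(~p) = {m0, m1, m2, m4}
E[~p U b]: least fixpoint, start Z0 = Sat(b) = {m3}, add states in Sat(~p) with some successor in Z. Z1 = {m0, m3}; fixed.
Sat(E[~p U b]) = {m0, m3}
AF E[~p U b]: least fixpoint, start Z0 = {m0, m3}, add states with every successor in Z. Z1 = {m0, m3, m5}; Z2 = {m0, m3, m4, m5}; fixed.
Sat(AF E[~p U b]) = {m0, m3, m4, m5}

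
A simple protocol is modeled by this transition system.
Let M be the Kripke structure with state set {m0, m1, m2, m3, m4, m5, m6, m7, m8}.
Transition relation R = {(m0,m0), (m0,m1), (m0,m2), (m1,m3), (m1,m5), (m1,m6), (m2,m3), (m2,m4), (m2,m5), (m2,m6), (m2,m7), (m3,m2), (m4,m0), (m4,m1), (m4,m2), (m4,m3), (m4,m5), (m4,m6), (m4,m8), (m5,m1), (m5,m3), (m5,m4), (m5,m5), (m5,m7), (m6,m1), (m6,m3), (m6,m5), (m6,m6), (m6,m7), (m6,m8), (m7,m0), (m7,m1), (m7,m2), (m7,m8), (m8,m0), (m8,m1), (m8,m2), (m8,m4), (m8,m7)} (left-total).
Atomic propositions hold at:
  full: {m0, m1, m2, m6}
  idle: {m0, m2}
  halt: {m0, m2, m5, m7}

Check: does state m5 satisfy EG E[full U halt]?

E[full U halt]: least fixpoint, start Z0 = Sat(halt) = {m0, m2, m5, m7}, add states in Sat(full) with some successor in Z. Z1 = {m0, m1, m2, m5, m6, m7}; fixed.
Sat(E[full U halt]) = {m0, m1, m2, m5, m6, m7}
EG E[full U halt]: greatest fixpoint, start Z0 = {m0, m1, m2, m5, m6, m7}, keep only states in Sat with some successor in Z. Already a fixed point.
Sat(EG E[full U halt]) = {m0, m1, m2, m5, m6, m7}
m5 ∈ Sat(EG E[full U halt]) = {m0, m1, m2, m5, m6, m7}, so the formula holds at m5.

Yes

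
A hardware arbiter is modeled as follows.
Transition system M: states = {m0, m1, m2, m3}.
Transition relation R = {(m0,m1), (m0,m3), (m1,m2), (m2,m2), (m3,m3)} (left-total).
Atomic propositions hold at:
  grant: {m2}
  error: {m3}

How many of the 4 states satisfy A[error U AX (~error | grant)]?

2

Sat(~error) = {m0, m1, m2}
Sat(~error | grant) = {m0, m1, m2}
Sat(AX (~error | grant)) = {s : every successor in {m0, m1, m2}} = {m1, m2}
A[error U AX (~error | grant)]: least fixpoint, start Z0 = Sat(AX (~error | grant)) = {m1, m2}, add states in Sat(error) with every successor in Z. Already a fixed point.
Sat(A[error U AX (~error | grant)]) = {m1, m2}
|Sat(A[error U AX (~error | grant)])| = |{m1, m2}| = 2.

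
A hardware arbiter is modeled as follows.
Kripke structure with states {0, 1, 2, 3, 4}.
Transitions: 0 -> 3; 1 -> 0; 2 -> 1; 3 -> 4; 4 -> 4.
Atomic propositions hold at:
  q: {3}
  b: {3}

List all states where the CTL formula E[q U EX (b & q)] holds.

Sat(b & q) = {3}
Sat(EX (b & q)) = {s : some successor in {3}} = {0}
E[q U EX (b & q)]: least fixpoint, start Z0 = Sat(EX (b & q)) = {0}, add states in Sat(q) with some successor in Z. Already a fixed point.
Sat(E[q U EX (b & q)]) = {0}

{0}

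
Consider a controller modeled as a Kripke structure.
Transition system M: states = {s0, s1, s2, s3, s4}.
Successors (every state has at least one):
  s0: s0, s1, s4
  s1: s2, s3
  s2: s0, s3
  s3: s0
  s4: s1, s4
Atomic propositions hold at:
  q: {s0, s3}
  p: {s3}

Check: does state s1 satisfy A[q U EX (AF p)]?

Yes

AF p: least fixpoint, start Z0 = {s3}, add states with every successor in Z. Already a fixed point.
Sat(AF p) = {s3}
Sat(EX (AF p)) = {s : some successor in {s3}} = {s1, s2}
A[q U EX (AF p)]: least fixpoint, start Z0 = Sat(EX (AF p)) = {s1, s2}, add states in Sat(q) with every successor in Z. Already a fixed point.
Sat(A[q U EX (AF p)]) = {s1, s2}
s1 ∈ Sat(A[q U EX (AF p)]) = {s1, s2}, so the formula holds at s1.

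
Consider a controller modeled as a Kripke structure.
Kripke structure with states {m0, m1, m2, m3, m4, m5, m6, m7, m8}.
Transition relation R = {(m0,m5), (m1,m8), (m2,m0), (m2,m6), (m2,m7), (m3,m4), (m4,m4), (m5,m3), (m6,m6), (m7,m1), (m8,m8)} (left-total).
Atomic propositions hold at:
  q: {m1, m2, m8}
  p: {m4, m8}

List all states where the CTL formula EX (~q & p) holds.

Sat(~q) = {m0, m3, m4, m5, m6, m7}
Sat(~q & p) = {m4}
Sat(EX (~q & p)) = {s : some successor in {m4}} = {m3, m4}

{m3, m4}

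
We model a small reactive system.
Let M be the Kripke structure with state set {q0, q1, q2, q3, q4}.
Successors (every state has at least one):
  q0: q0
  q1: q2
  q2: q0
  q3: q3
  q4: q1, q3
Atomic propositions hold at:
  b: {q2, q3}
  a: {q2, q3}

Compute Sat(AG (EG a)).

{q3}

EG a: greatest fixpoint, start Z0 = {q2, q3}, keep only states in Sat with some successor in Z. Z1 = {q3}; fixed.
Sat(EG a) = {q3}
AG (EG a): greatest fixpoint, start Z0 = {q3}, keep only states in Sat with every successor in Z. Already a fixed point.
Sat(AG (EG a)) = {q3}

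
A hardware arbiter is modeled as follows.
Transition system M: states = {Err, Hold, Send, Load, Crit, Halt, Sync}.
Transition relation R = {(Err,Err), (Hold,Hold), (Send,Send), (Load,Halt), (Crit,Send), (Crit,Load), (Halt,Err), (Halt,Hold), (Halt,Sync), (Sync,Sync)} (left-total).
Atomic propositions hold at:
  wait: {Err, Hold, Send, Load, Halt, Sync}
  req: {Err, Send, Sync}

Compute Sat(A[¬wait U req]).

{Err, Send, Sync}

Sat(¬wait) = {Crit}
A[¬wait U req]: least fixpoint, start Z0 = Sat(req) = {Err, Send, Sync}, add states in Sat(¬wait) with every successor in Z. Already a fixed point.
Sat(A[¬wait U req]) = {Err, Send, Sync}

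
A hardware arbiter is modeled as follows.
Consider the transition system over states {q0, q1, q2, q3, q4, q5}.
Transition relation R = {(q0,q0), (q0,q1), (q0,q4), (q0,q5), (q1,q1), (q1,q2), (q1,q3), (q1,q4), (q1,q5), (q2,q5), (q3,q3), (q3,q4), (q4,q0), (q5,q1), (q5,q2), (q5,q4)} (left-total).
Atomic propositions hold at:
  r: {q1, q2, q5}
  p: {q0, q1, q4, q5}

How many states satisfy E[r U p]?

5

E[r U p]: least fixpoint, start Z0 = Sat(p) = {q0, q1, q4, q5}, add states in Sat(r) with some successor in Z. Z1 = {q0, q1, q2, q4, q5}; fixed.
Sat(E[r U p]) = {q0, q1, q2, q4, q5}
|Sat(E[r U p])| = |{q0, q1, q2, q4, q5}| = 5.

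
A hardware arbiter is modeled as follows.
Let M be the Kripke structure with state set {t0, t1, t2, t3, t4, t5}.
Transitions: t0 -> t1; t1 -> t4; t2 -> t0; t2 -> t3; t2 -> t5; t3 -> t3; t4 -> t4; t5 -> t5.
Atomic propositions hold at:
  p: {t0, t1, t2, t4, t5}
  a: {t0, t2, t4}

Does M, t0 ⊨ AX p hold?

Sat(AX p) = {s : every successor in {t0, t1, t2, t4, t5}} = {t0, t1, t4, t5}
t0 ∈ Sat(AX p) = {t0, t1, t4, t5}, so the formula holds at t0.

Yes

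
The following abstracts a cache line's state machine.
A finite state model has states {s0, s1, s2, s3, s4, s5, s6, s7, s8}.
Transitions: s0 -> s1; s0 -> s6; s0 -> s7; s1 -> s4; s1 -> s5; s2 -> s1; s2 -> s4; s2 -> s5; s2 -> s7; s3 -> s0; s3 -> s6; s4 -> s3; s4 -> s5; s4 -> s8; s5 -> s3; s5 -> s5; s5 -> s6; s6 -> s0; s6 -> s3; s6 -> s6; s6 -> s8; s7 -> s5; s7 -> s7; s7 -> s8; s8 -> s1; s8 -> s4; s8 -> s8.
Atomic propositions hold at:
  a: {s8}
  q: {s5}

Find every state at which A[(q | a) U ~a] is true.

Sat(q | a) = {s5, s8}
Sat(~a) = {s0, s1, s2, s3, s4, s5, s6, s7}
A[(q | a) U ~a]: least fixpoint, start Z0 = Sat(~a) = {s0, s1, s2, s3, s4, s5, s6, s7}, add states in Sat(q | a) with every successor in Z. Already a fixed point.
Sat(A[(q | a) U ~a]) = {s0, s1, s2, s3, s4, s5, s6, s7}

{s0, s1, s2, s3, s4, s5, s6, s7}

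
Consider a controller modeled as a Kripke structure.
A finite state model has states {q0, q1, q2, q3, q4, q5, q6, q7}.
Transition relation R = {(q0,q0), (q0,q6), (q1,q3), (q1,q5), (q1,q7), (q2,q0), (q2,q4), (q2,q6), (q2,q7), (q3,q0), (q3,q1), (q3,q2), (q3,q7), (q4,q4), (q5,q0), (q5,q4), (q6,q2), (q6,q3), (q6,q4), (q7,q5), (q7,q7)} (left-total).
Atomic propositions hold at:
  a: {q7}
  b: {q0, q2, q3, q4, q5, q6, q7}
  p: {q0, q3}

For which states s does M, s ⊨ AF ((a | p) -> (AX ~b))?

{q1, q2, q4, q5, q6}

Sat(a | p) = {q0, q3, q7}
Sat(~b) = {q1}
Sat(AX ~b) = {s : every successor in {q1}} = ∅
Sat((a | p) -> (AX ~b)) = {q1, q2, q4, q5, q6}
AF ((a | p) -> (AX ~b)): least fixpoint, start Z0 = {q1, q2, q4, q5, q6}, add states with every successor in Z. Already a fixed point.
Sat(AF ((a | p) -> (AX ~b))) = {q1, q2, q4, q5, q6}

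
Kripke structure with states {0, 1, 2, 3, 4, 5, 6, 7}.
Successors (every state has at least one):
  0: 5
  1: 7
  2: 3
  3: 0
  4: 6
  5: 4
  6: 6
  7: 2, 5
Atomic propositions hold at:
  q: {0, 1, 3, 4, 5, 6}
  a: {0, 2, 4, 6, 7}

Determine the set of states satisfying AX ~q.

{1}

Sat(~q) = {2, 7}
Sat(AX ~q) = {s : every successor in {2, 7}} = {1}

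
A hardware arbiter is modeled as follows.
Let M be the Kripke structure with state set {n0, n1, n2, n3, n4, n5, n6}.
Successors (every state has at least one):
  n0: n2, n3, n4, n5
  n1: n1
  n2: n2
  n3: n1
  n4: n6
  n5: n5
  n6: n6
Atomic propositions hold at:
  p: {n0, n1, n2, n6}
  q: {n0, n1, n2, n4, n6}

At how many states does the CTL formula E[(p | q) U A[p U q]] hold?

Sat(p | q) = {n0, n1, n2, n4, n6}
A[p U q]: least fixpoint, start Z0 = Sat(q) = {n0, n1, n2, n4, n6}, add states in Sat(p) with every successor in Z. Already a fixed point.
Sat(A[p U q]) = {n0, n1, n2, n4, n6}
E[(p | q) U A[p U q]]: least fixpoint, start Z0 = Sat(A[p U q]) = {n0, n1, n2, n4, n6}, add states in Sat(p | q) with some successor in Z. Already a fixed point.
Sat(E[(p | q) U A[p U q]]) = {n0, n1, n2, n4, n6}
|Sat(E[(p | q) U A[p U q]])| = |{n0, n1, n2, n4, n6}| = 5.

5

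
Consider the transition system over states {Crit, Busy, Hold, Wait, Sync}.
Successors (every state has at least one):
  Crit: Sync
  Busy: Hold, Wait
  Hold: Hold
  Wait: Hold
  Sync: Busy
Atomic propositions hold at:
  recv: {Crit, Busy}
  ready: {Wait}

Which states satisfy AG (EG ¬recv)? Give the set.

{Hold, Wait}

Sat(¬recv) = {Hold, Wait, Sync}
EG ¬recv: greatest fixpoint, start Z0 = {Hold, Wait, Sync}, keep only states in Sat with some successor in Z. Z1 = {Hold, Wait}; fixed.
Sat(EG ¬recv) = {Hold, Wait}
AG (EG ¬recv): greatest fixpoint, start Z0 = {Hold, Wait}, keep only states in Sat with every successor in Z. Already a fixed point.
Sat(AG (EG ¬recv)) = {Hold, Wait}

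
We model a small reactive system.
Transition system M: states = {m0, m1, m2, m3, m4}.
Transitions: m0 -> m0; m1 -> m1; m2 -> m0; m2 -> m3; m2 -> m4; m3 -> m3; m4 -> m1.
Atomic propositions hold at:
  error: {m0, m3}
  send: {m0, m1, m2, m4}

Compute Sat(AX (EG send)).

{m0, m1, m4}

EG send: greatest fixpoint, start Z0 = {m0, m1, m2, m4}, keep only states in Sat with some successor in Z. Already a fixed point.
Sat(EG send) = {m0, m1, m2, m4}
Sat(AX (EG send)) = {s : every successor in {m0, m1, m2, m4}} = {m0, m1, m4}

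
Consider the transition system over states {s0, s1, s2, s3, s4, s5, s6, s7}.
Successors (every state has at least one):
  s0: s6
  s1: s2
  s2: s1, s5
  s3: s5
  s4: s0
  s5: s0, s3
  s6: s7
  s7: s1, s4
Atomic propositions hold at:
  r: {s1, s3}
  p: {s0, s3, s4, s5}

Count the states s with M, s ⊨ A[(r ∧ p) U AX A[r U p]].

Sat(r ∧ p) = {s3}
A[r U p]: least fixpoint, start Z0 = Sat(p) = {s0, s3, s4, s5}, add states in Sat(r) with every successor in Z. Already a fixed point.
Sat(A[r U p]) = {s0, s3, s4, s5}
Sat(AX A[r U p]) = {s : every successor in {s0, s3, s4, s5}} = {s3, s4, s5}
A[(r ∧ p) U AX A[r U p]]: least fixpoint, start Z0 = Sat(AX A[r U p]) = {s3, s4, s5}, add states in Sat(r ∧ p) with every successor in Z. Already a fixed point.
Sat(A[(r ∧ p) U AX A[r U p]]) = {s3, s4, s5}
|Sat(A[(r ∧ p) U AX A[r U p]])| = |{s3, s4, s5}| = 3.

3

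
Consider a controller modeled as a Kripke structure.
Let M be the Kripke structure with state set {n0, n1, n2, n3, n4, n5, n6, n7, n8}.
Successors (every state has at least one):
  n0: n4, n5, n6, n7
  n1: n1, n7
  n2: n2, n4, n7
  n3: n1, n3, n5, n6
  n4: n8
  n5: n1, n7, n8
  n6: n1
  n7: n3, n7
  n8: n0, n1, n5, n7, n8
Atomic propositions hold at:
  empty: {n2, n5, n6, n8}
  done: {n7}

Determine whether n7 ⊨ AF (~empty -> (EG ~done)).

No

Sat(~empty) = {n0, n1, n3, n4, n7}
Sat(~done) = {n0, n1, n2, n3, n4, n5, n6, n8}
EG ~done: greatest fixpoint, start Z0 = {n0, n1, n2, n3, n4, n5, n6, n8}, keep only states in Sat with some successor in Z. Already a fixed point.
Sat(EG ~done) = {n0, n1, n2, n3, n4, n5, n6, n8}
Sat(~empty -> (EG ~done)) = {n0, n1, n2, n3, n4, n5, n6, n8}
AF (~empty -> (EG ~done)): least fixpoint, start Z0 = {n0, n1, n2, n3, n4, n5, n6, n8}, add states with every successor in Z. Already a fixed point.
Sat(AF (~empty -> (EG ~done))) = {n0, n1, n2, n3, n4, n5, n6, n8}
n7 ∉ Sat(AF (~empty -> (EG ~done))) = {n0, n1, n2, n3, n4, n5, n6, n8}, so the formula does not hold at n7.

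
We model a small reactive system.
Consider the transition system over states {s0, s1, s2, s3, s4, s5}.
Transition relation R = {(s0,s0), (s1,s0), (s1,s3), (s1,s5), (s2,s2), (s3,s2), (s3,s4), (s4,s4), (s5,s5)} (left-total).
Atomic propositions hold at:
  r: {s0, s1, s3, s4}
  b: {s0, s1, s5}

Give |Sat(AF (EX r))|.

4

Sat(EX r) = {s : some successor in {s0, s1, s3, s4}} = {s0, s1, s3, s4}
AF (EX r): least fixpoint, start Z0 = {s0, s1, s3, s4}, add states with every successor in Z. Already a fixed point.
Sat(AF (EX r)) = {s0, s1, s3, s4}
|Sat(AF (EX r))| = |{s0, s1, s3, s4}| = 4.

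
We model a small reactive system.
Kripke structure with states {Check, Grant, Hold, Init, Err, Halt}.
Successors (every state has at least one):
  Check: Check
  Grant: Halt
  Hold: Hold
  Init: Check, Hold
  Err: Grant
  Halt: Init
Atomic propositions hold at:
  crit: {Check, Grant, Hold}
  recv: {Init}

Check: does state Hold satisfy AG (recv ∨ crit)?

Sat(recv ∨ crit) = {Check, Grant, Hold, Init}
AG (recv ∨ crit): greatest fixpoint, start Z0 = {Check, Grant, Hold, Init}, keep only states in Sat with every successor in Z. Z1 = {Check, Hold, Init}; fixed.
Sat(AG (recv ∨ crit)) = {Check, Hold, Init}
Hold ∈ Sat(AG (recv ∨ crit)) = {Check, Hold, Init}, so the formula holds at Hold.

Yes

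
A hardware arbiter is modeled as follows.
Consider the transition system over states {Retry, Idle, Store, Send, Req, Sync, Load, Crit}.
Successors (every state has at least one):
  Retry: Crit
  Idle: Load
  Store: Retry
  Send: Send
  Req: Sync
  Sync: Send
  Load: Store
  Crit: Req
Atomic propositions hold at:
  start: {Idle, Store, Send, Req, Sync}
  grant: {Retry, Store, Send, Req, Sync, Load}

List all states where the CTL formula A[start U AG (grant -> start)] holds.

{Send, Req, Sync, Crit}

Sat(grant -> start) = {Idle, Store, Send, Req, Sync, Crit}
AG (grant -> start): greatest fixpoint, start Z0 = {Idle, Store, Send, Req, Sync, Crit}, keep only states in Sat with every successor in Z. Z1 = {Send, Req, Sync, Crit}; fixed.
Sat(AG (grant -> start)) = {Send, Req, Sync, Crit}
A[start U AG (grant -> start)]: least fixpoint, start Z0 = Sat(AG (grant -> start)) = {Send, Req, Sync, Crit}, add states in Sat(start) with every successor in Z. Already a fixed point.
Sat(A[start U AG (grant -> start)]) = {Send, Req, Sync, Crit}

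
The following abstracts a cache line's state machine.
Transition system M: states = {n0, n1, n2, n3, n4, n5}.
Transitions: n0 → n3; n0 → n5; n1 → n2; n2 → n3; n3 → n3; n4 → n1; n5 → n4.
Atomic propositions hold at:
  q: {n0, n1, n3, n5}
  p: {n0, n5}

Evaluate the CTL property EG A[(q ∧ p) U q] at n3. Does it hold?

Sat(q ∧ p) = {n0, n5}
A[(q ∧ p) U q]: least fixpoint, start Z0 = Sat(q) = {n0, n1, n3, n5}, add states in Sat(q ∧ p) with every successor in Z. Already a fixed point.
Sat(A[(q ∧ p) U q]) = {n0, n1, n3, n5}
EG A[(q ∧ p) U q]: greatest fixpoint, start Z0 = {n0, n1, n3, n5}, keep only states in Sat with some successor in Z. Z1 = {n0, n3}; fixed.
Sat(EG A[(q ∧ p) U q]) = {n0, n3}
n3 ∈ Sat(EG A[(q ∧ p) U q]) = {n0, n3}, so the formula holds at n3.

Yes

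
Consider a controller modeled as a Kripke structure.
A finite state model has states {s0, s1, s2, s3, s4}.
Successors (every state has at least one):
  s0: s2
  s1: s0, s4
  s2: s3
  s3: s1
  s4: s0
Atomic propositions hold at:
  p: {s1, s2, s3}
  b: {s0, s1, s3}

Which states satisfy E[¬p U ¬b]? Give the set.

Sat(¬p) = {s0, s4}
Sat(¬b) = {s2, s4}
E[¬p U ¬b]: least fixpoint, start Z0 = Sat(¬b) = {s2, s4}, add states in Sat(¬p) with some successor in Z. Z1 = {s0, s2, s4}; fixed.
Sat(E[¬p U ¬b]) = {s0, s2, s4}

{s0, s2, s4}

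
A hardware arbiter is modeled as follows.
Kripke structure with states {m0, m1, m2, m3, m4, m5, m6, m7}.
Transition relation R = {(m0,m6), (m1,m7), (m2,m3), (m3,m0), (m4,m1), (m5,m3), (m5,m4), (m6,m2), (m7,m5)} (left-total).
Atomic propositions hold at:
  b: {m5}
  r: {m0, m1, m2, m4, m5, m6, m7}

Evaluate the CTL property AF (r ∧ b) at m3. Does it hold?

Sat(r ∧ b) = {m5}
AF (r ∧ b): least fixpoint, start Z0 = {m5}, add states with every successor in Z. Z1 = {m5, m7}; Z2 = {m1, m5, m7}; Z3 = {m1, m4, m5, m7}; fixed.
Sat(AF (r ∧ b)) = {m1, m4, m5, m7}
m3 ∉ Sat(AF (r ∧ b)) = {m1, m4, m5, m7}, so the formula does not hold at m3.

No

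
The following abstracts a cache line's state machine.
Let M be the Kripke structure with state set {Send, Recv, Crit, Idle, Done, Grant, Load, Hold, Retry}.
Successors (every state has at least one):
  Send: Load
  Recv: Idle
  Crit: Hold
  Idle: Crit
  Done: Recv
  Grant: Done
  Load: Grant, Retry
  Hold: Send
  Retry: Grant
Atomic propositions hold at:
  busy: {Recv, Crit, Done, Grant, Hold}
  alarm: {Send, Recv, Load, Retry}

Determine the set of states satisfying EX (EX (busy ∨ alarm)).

Sat(busy ∨ alarm) = {Send, Recv, Crit, Done, Grant, Load, Hold, Retry}
Sat(EX (busy ∨ alarm)) = {s : some successor in {Send, Recv, Crit, Done, Grant, Load, Hold, Retry}} = {Send, Crit, Idle, Done, Grant, Load, Hold, Retry}
Sat(EX (EX (busy ∨ alarm))) = {s : some successor in {Send, Crit, Idle, Done, Grant, Load, Hold, Retry}} = {Send, Recv, Crit, Idle, Grant, Load, Hold, Retry}

{Send, Recv, Crit, Idle, Grant, Load, Hold, Retry}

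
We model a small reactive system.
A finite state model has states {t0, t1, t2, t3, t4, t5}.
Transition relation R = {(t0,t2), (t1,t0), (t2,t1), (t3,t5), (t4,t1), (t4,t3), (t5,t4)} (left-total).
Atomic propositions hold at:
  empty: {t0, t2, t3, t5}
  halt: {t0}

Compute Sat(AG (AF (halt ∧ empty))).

Sat(halt ∧ empty) = {t0}
AF (halt ∧ empty): least fixpoint, start Z0 = {t0}, add states with every successor in Z. Z1 = {t0, t1}; Z2 = {t0, t1, t2}; fixed.
Sat(AF (halt ∧ empty)) = {t0, t1, t2}
AG (AF (halt ∧ empty)): greatest fixpoint, start Z0 = {t0, t1, t2}, keep only states in Sat with every successor in Z. Already a fixed point.
Sat(AG (AF (halt ∧ empty))) = {t0, t1, t2}

{t0, t1, t2}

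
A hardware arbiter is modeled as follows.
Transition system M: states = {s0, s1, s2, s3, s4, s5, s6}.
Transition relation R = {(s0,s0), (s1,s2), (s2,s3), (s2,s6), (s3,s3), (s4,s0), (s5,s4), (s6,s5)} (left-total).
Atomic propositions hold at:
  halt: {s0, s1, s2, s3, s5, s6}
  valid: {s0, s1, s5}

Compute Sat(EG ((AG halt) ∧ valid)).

AG halt: greatest fixpoint, start Z0 = {s0, s1, s2, s3, s5, s6}, keep only states in Sat with every successor in Z. Z1 = {s0, s1, s2, s3, s6}; Z2 = {s0, s1, s2, s3}; Z3 = {s0, s1, s3}; Z4 = {s0, s3}; fixed.
Sat(AG halt) = {s0, s3}
Sat((AG halt) ∧ valid) = {s0}
EG ((AG halt) ∧ valid): greatest fixpoint, start Z0 = {s0}, keep only states in Sat with some successor in Z. Already a fixed point.
Sat(EG ((AG halt) ∧ valid)) = {s0}

{s0}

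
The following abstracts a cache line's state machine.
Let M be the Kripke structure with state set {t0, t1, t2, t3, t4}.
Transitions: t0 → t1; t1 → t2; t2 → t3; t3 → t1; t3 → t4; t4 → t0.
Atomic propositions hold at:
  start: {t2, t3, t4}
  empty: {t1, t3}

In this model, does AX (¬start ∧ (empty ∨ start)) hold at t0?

Sat(¬start) = {t0, t1}
Sat(empty ∨ start) = {t1, t2, t3, t4}
Sat(¬start ∧ (empty ∨ start)) = {t1}
Sat(AX (¬start ∧ (empty ∨ start))) = {s : every successor in {t1}} = {t0}
t0 ∈ Sat(AX (¬start ∧ (empty ∨ start))) = {t0}, so the formula holds at t0.

Yes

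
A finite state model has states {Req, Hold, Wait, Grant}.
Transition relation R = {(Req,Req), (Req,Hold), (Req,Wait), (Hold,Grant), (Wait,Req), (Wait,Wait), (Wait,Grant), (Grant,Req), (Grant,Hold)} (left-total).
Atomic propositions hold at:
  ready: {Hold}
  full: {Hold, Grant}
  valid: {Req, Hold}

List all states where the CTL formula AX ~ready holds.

Sat(~ready) = {Req, Wait, Grant}
Sat(AX ~ready) = {s : every successor in {Req, Wait, Grant}} = {Hold, Wait}

{Hold, Wait}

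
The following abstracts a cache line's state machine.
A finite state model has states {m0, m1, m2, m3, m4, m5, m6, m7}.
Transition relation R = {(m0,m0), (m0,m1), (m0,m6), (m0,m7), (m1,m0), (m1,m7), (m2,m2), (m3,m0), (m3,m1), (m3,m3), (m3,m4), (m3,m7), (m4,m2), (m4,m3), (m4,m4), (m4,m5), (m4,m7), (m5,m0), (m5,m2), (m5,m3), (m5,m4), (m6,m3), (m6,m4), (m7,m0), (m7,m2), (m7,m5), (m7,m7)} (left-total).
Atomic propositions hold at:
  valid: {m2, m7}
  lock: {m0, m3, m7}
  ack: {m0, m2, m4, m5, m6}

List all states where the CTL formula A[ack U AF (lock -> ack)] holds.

Sat(lock -> ack) = {m0, m1, m2, m4, m5, m6}
AF (lock -> ack): least fixpoint, start Z0 = {m0, m1, m2, m4, m5, m6}, add states with every successor in Z. Already a fixed point.
Sat(AF (lock -> ack)) = {m0, m1, m2, m4, m5, m6}
A[ack U AF (lock -> ack)]: least fixpoint, start Z0 = Sat(AF (lock -> ack)) = {m0, m1, m2, m4, m5, m6}, add states in Sat(ack) with every successor in Z. Already a fixed point.
Sat(A[ack U AF (lock -> ack)]) = {m0, m1, m2, m4, m5, m6}

{m0, m1, m2, m4, m5, m6}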